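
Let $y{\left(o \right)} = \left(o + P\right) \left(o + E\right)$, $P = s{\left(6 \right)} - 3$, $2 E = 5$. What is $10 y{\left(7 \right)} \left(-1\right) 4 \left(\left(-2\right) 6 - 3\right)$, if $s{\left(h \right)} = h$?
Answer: $57000$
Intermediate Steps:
$E = \frac{5}{2}$ ($E = \frac{1}{2} \cdot 5 = \frac{5}{2} \approx 2.5$)
$P = 3$ ($P = 6 - 3 = 3$)
$y{\left(o \right)} = \left(3 + o\right) \left(\frac{5}{2} + o\right)$ ($y{\left(o \right)} = \left(o + 3\right) \left(o + \frac{5}{2}\right) = \left(3 + o\right) \left(\frac{5}{2} + o\right)$)
$10 y{\left(7 \right)} \left(-1\right) 4 \left(\left(-2\right) 6 - 3\right) = 10 \left(\frac{15}{2} + 7^{2} + \frac{11}{2} \cdot 7\right) \left(-1\right) 4 \left(\left(-2\right) 6 - 3\right) = 10 \left(\frac{15}{2} + 49 + \frac{77}{2}\right) \left(- 4 \left(-12 - 3\right)\right) = 10 \cdot 95 \left(\left(-4\right) \left(-15\right)\right) = 950 \cdot 60 = 57000$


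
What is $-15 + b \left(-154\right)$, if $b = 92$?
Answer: $-14183$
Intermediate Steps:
$-15 + b \left(-154\right) = -15 + 92 \left(-154\right) = -15 - 14168 = -14183$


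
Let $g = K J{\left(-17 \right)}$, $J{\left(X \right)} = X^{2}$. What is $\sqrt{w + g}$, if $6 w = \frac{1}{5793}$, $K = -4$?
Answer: $\frac{i \sqrt{155176113914}}{11586} \approx 34.0 i$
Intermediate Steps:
$g = -1156$ ($g = - 4 \left(-17\right)^{2} = \left(-4\right) 289 = -1156$)
$w = \frac{1}{34758}$ ($w = \frac{1}{6 \cdot 5793} = \frac{1}{6} \cdot \frac{1}{5793} = \frac{1}{34758} \approx 2.877 \cdot 10^{-5}$)
$\sqrt{w + g} = \sqrt{\frac{1}{34758} - 1156} = \sqrt{- \frac{40180247}{34758}} = \frac{i \sqrt{155176113914}}{11586}$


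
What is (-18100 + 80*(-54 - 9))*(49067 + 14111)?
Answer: -1461938920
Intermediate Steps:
(-18100 + 80*(-54 - 9))*(49067 + 14111) = (-18100 + 80*(-63))*63178 = (-18100 - 5040)*63178 = -23140*63178 = -1461938920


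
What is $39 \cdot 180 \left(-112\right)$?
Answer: $-786240$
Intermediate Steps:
$39 \cdot 180 \left(-112\right) = 39 \left(-20160\right) = -786240$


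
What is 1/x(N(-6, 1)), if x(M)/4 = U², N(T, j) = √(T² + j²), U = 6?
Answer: 1/144 ≈ 0.0069444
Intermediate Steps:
x(M) = 144 (x(M) = 4*6² = 4*36 = 144)
1/x(N(-6, 1)) = 1/144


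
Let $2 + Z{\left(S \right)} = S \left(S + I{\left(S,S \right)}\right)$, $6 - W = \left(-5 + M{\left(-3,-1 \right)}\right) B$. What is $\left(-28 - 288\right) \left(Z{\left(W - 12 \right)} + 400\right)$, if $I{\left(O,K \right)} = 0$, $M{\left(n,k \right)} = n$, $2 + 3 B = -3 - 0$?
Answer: $- \frac{2194936}{9} \approx -2.4388 \cdot 10^{5}$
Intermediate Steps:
$B = - \frac{5}{3}$ ($B = - \frac{2}{3} + \frac{-3 - 0}{3} = - \frac{2}{3} + \frac{-3 + 0}{3} = - \frac{2}{3} + \frac{1}{3} \left(-3\right) = - \frac{2}{3} - 1 = - \frac{5}{3} \approx -1.6667$)
$W = - \frac{22}{3}$ ($W = 6 - \left(-5 - 3\right) \left(- \frac{5}{3}\right) = 6 - \left(-8\right) \left(- \frac{5}{3}\right) = 6 - \frac{40}{3} = - \frac{22}{3} \approx -7.3333$)
$Z{\left(S \right)} = -2 + S^{2}$ ($Z{\left(S \right)} = -2 + S \left(S + 0\right) = -2 + S S = -2 + S^{2}$)
$\left(-28 - 288\right) \left(Z{\left(W - 12 \right)} + 400\right) = \left(-28 - 288\right) \left(\left(-2 + \left(- \frac{22}{3} - 12\right)^{2}\right) + 400\right) = - 316 \left(\left(-2 + \left(- \frac{22}{3} - 12\right)^{2}\right) + 400\right) = - 316 \left(\left(-2 + \left(- \frac{58}{3}\right)^{2}\right) + 400\right) = - 316 \left(\left(-2 + \frac{3364}{9}\right) + 400\right) = - 316 \left(\frac{3346}{9} + 400\right) = \left(-316\right) \frac{6946}{9} = - \frac{2194936}{9}$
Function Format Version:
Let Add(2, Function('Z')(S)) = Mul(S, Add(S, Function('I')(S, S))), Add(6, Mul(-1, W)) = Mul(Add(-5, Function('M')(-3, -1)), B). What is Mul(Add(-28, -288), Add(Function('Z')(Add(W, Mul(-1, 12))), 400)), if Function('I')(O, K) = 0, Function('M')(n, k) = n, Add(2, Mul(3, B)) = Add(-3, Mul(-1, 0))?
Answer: Rational(-2194936, 9) ≈ -2.4388e+5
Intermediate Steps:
B = Rational(-5, 3) (B = Add(Rational(-2, 3), Mul(Rational(1, 3), Add(-3, Mul(-1, 0)))) = Add(Rational(-2, 3), Mul(Rational(1, 3), Add(-3, 0))) = Add(Rational(-2, 3), Mul(Rational(1, 3), -3)) = Add(Rational(-2, 3), -1) = Rational(-5, 3) ≈ -1.6667)
W = Rational(-22, 3) (W = Add(6, Mul(-1, Mul(Add(-5, -3), Rational(-5, 3)))) = Add(6, Mul(-1, Mul(-8, Rational(-5, 3)))) = Add(6, Mul(-1, Rational(40, 3))) = Add(6, Rational(-40, 3)) = Rational(-22, 3) ≈ -7.3333)
Function('Z')(S) = Add(-2, Pow(S, 2)) (Function('Z')(S) = Add(-2, Mul(S, Add(S, 0))) = Add(-2, Mul(S, S)) = Add(-2, Pow(S, 2)))
Mul(Add(-28, -288), Add(Function('Z')(Add(W, Mul(-1, 12))), 400)) = Mul(Add(-28, -288), Add(Add(-2, Pow(Add(Rational(-22, 3), Mul(-1, 12)), 2)), 400)) = Mul(-316, Add(Add(-2, Pow(Add(Rational(-22, 3), -12), 2)), 400)) = Mul(-316, Add(Add(-2, Pow(Rational(-58, 3), 2)), 400)) = Mul(-316, Add(Add(-2, Rational(3364, 9)), 400)) = Mul(-316, Add(Rational(3346, 9), 400)) = Mul(-316, Rational(6946, 9)) = Rational(-2194936, 9)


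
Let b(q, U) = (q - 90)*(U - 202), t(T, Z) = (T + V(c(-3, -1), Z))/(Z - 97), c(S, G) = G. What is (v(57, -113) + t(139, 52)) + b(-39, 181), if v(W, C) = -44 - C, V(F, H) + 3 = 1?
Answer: 124873/45 ≈ 2775.0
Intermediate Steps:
V(F, H) = -2 (V(F, H) = -3 + 1 = -2)
t(T, Z) = (-2 + T)/(-97 + Z) (t(T, Z) = (T - 2)/(Z - 97) = (-2 + T)/(-97 + Z))
b(q, U) = (-202 + U)*(-90 + q) (b(q, U) = (-90 + q)*(-202 + U) = (-202 + U)*(-90 + q))
(v(57, -113) + t(139, 52)) + b(-39, 181) = ((-44 - 1*(-113)) + (-2 + 139)/(-97 + 52)) + (18180 - 202*(-39) - 90*181 + 181*(-39)) = ((-44 + 113) + 137/(-45)) + (18180 + 7878 - 16290 - 7059) = (69 - 1/45*137) + 2709 = (69 - 137/45) + 2709 = 2968/45 + 2709 = 124873/45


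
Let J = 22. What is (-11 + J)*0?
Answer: 0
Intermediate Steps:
(-11 + J)*0 = (-11 + 22)*0 = 11*0 = 0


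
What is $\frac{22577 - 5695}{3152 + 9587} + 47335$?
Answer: $\frac{603017447}{12739} \approx 47336.0$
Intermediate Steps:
$\frac{22577 - 5695}{3152 + 9587} + 47335 = \frac{16882}{12739} + 47335 = \frac{603017447}{12739}$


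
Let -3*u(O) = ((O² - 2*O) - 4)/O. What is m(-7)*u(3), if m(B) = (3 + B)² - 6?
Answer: 10/9 ≈ 1.1111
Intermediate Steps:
m(B) = -6 + (3 + B)²
u(O) = -(-4 + O² - 2*O)/(3*O) (u(O) = -((O² - 2*O) - 4)/(3*O) = -(-4 + O² - 2*O)/(3*O))
m(-7)*u(3) = (-6 + (3 - 7)²)*((⅓)*(4 - 1*3*(-2 + 3))/3) = (-6 + (-4)²)*((⅓)*(⅓)*(4 - 1*3*1)) = (-6 + 16)*((⅓)*(⅓)*(4 - 3)) = 10*((⅓)*(⅓)*1) = 10*(⅑) = 10/9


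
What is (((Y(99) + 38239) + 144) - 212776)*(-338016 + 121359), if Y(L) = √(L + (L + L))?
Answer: 37783464201 - 649971*√33 ≈ 3.7780e+10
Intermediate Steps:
Y(L) = √3*√L (Y(L) = √(L + 2*L) = √(3*L) = √3*√L)
(((Y(99) + 38239) + 144) - 212776)*(-338016 + 121359) = (((√3*√99 + 38239) + 144) - 212776)*(-338016 + 121359) = (((√3*(3*√11) + 38239) + 144) - 212776)*(-216657) = (((3*√33 + 38239) + 144) - 212776)*(-216657) = (((38239 + 3*√33) + 144) - 212776)*(-216657) = ((38383 + 3*√33) - 212776)*(-216657) = (-174393 + 3*√33)*(-216657) = 37783464201 - 649971*√33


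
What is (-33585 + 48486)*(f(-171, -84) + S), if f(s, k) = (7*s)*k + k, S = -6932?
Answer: 1393720332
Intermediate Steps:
f(s, k) = k + 7*k*s (f(s, k) = 7*k*s + k = k + 7*k*s)
(-33585 + 48486)*(f(-171, -84) + S) = (-33585 + 48486)*(-84*(1 + 7*(-171)) - 6932) = 14901*(-84*(1 - 1197) - 6932) = 14901*(-84*(-1196) - 6932) = 14901*(100464 - 6932) = 14901*93532 = 1393720332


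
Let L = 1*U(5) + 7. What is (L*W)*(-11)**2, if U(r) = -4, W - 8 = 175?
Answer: 66429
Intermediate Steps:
W = 183 (W = 8 + 175 = 183)
L = 3 (L = 1*(-4) + 7 = -4 + 7 = 3)
(L*W)*(-11)**2 = (3*183)*(-11)**2 = 549*121 = 66429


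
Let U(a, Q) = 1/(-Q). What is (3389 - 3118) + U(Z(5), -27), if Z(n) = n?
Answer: 7318/27 ≈ 271.04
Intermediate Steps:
U(a, Q) = -1/Q
(3389 - 3118) + U(Z(5), -27) = (3389 - 3118) - 1/(-27) = 271 - 1*(-1/27) = 271 + 1/27 = 7318/27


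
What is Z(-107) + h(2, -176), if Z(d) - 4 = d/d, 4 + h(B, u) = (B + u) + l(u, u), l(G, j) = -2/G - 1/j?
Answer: -30445/176 ≈ -172.98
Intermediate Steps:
l(G, j) = -1/j - 2/G
h(B, u) = -4 + B + u - 3/u (h(B, u) = -4 + ((B + u) + (-1/u - 2/u)) = -4 + ((B + u) - 3/u) = -4 + (B + u - 3/u) = -4 + B + u - 3/u)
Z(d) = 5 (Z(d) = 4 + d/d = 4 + 1 = 5)
Z(-107) + h(2, -176) = 5 + (-4 + 2 - 176 - 3/(-176)) = 5 + (-4 + 2 - 176 - 3*(-1/176)) = 5 + (-4 + 2 - 176 + 3/176) = 5 - 31325/176 = -30445/176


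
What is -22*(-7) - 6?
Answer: 148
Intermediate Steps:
-22*(-7) - 6 = 154 - 6 = 148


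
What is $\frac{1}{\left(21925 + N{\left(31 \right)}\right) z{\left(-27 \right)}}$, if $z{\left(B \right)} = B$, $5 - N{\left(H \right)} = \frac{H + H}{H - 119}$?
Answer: $- \frac{44}{26053677} \approx -1.6888 \cdot 10^{-6}$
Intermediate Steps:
$N{\left(H \right)} = 5 - \frac{2 H}{-119 + H}$ ($N{\left(H \right)} = 5 - \frac{H + H}{H - 119} = 5 - \frac{2 H}{-119 + H}$)
$\frac{1}{\left(21925 + N{\left(31 \right)}\right) z{\left(-27 \right)}} = \frac{1}{\left(21925 + \frac{-595 + 3 \cdot 31}{-119 + 31}\right) \left(-27\right)} = \frac{1}{21925 + \frac{-595 + 93}{-88}} \left(- \frac{1}{27}\right) = \frac{1}{21925 - - \frac{251}{44}} \left(- \frac{1}{27}\right) = \frac{1}{21925 + \frac{251}{44}} \left(- \frac{1}{27}\right) = \frac{1}{\frac{964951}{44}} \left(- \frac{1}{27}\right) = \frac{44}{964951} \left(- \frac{1}{27}\right) = - \frac{44}{26053677}$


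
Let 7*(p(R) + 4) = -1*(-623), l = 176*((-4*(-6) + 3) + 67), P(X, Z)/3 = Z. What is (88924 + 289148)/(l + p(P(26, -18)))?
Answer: 126024/5543 ≈ 22.736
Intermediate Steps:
P(X, Z) = 3*Z
l = 16544 (l = 176*((24 + 3) + 67) = 176*(27 + 67) = 176*94 = 16544)
p(R) = 85 (p(R) = -4 + (-1*(-623))/7 = -4 + (⅐)*623 = -4 + 89 = 85)
(88924 + 289148)/(l + p(P(26, -18))) = (88924 + 289148)/(16544 + 85) = 378072/16629 = 378072*(1/16629) = 126024/5543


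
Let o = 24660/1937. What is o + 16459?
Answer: 31905743/1937 ≈ 16472.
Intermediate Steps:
o = 24660/1937 (o = 24660*(1/1937) = 24660/1937 ≈ 12.731)
o + 16459 = 24660/1937 + 16459 = 31905743/1937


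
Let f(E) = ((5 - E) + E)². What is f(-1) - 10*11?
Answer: -85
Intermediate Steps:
f(E) = 25 (f(E) = 5² = 25)
f(-1) - 10*11 = 25 - 10*11 = 25 - 110 = -85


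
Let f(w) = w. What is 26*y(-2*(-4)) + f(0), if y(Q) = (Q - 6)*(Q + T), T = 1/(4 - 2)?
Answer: 442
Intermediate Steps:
T = ½ (T = 1/2 = ½ ≈ 0.50000)
y(Q) = (½ + Q)*(-6 + Q) (y(Q) = (Q - 6)*(Q + ½) = (-6 + Q)*(½ + Q) = (½ + Q)*(-6 + Q))
26*y(-2*(-4)) + f(0) = 26*(-3 + (-2*(-4))² - (-11)*(-4)) + 0 = 26*(-3 + 8² - 11/2*8) + 0 = 26*(-3 + 64 - 44) + 0 = 26*17 + 0 = 442 + 0 = 442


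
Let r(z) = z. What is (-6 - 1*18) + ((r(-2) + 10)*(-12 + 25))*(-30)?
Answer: -3144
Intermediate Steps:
(-6 - 1*18) + ((r(-2) + 10)*(-12 + 25))*(-30) = (-6 - 1*18) + ((-2 + 10)*(-12 + 25))*(-30) = (-6 - 18) + (8*13)*(-30) = -24 + 104*(-30) = -24 - 3120 = -3144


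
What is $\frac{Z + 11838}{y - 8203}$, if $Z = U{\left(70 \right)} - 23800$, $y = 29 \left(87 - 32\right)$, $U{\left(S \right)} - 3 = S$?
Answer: $\frac{11889}{6608} \approx 1.7992$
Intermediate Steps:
$U{\left(S \right)} = 3 + S$
$y = 1595$ ($y = 29 \cdot 55 = 1595$)
$Z = -23727$ ($Z = \left(3 + 70\right) - 23800 = 73 - 23800 = -23727$)
$\frac{Z + 11838}{y - 8203} = \frac{-23727 + 11838}{1595 - 8203} = - \frac{11889}{1595 - 8203} = - \frac{11889}{-6608} = \left(-11889\right) \left(- \frac{1}{6608}\right) = \frac{11889}{6608}$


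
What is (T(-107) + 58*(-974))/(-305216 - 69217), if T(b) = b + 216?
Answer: 56383/374433 ≈ 0.15058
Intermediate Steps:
T(b) = 216 + b
(T(-107) + 58*(-974))/(-305216 - 69217) = ((216 - 107) + 58*(-974))/(-305216 - 69217) = (109 - 56492)/(-374433) = -56383*(-1/374433) = 56383/374433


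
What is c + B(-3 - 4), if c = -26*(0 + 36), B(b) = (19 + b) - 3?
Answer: -927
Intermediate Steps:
B(b) = 16 + b
c = -936 (c = -26*36 = -936)
c + B(-3 - 4) = -936 + (16 + (-3 - 4)) = -936 + (16 - 7) = -936 + 9 = -927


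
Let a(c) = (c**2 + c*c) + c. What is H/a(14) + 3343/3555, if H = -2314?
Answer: -3434506/721665 ≈ -4.7591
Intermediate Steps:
a(c) = c + 2*c**2 (a(c) = (c**2 + c**2) + c = 2*c**2 + c = c + 2*c**2)
H/a(14) + 3343/3555 = -2314*1/(14*(1 + 2*14)) + 3343/3555 = -2314*1/(14*(1 + 28)) + 3343*(1/3555) = -2314/(14*29) + 3343/3555 = -2314/406 + 3343/3555 = -2314*1/406 + 3343/3555 = -1157/203 + 3343/3555 = -3434506/721665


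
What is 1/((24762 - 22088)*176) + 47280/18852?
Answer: 1854260131/739350304 ≈ 2.5080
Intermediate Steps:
1/((24762 - 22088)*176) + 47280/18852 = (1/176)/2674 + 47280*(1/18852) = (1/2674)*(1/176) + 3940/1571 = 1/470624 + 3940/1571 = 1854260131/739350304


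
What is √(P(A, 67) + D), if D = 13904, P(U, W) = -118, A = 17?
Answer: √13786 ≈ 117.41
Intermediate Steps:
√(P(A, 67) + D) = √(-118 + 13904) = √13786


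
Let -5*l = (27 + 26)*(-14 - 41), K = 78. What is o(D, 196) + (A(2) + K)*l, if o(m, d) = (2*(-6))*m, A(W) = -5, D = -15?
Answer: 42739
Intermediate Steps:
l = 583 (l = -(27 + 26)*(-14 - 41)/5 = -53*(-55)/5 = -⅕*(-2915) = 583)
o(m, d) = -12*m
o(D, 196) + (A(2) + K)*l = -12*(-15) + (-5 + 78)*583 = 180 + 73*583 = 180 + 42559 = 42739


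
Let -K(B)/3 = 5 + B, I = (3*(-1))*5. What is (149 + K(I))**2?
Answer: 32041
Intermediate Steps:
I = -15 (I = -3*5 = -15)
K(B) = -15 - 3*B (K(B) = -3*(5 + B) = -15 - 3*B)
(149 + K(I))**2 = (149 + (-15 - 3*(-15)))**2 = (149 + (-15 + 45))**2 = (149 + 30)**2 = 179**2 = 32041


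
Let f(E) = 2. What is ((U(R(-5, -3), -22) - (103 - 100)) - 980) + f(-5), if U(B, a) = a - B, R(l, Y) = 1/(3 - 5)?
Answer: -2005/2 ≈ -1002.5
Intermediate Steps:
R(l, Y) = -1/2 (R(l, Y) = 1/(-2) = -1/2)
((U(R(-5, -3), -22) - (103 - 100)) - 980) + f(-5) = (((-22 - 1*(-1/2)) - (103 - 100)) - 980) + 2 = (((-22 + 1/2) - 1*3) - 980) + 2 = ((-43/2 - 3) - 980) + 2 = (-49/2 - 980) + 2 = -2009/2 + 2 = -2005/2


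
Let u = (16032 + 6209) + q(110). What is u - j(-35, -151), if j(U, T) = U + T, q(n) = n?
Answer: 22537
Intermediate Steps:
j(U, T) = T + U
u = 22351 (u = (16032 + 6209) + 110 = 22241 + 110 = 22351)
u - j(-35, -151) = 22351 - (-151 - 35) = 22351 - 1*(-186) = 22351 + 186 = 22537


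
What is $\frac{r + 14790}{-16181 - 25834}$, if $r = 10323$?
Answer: $- \frac{8371}{14005} \approx -0.59772$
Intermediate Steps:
$\frac{r + 14790}{-16181 - 25834} = \frac{10323 + 14790}{-16181 - 25834} = \frac{25113}{-42015} = 25113 \left(- \frac{1}{42015}\right) = - \frac{8371}{14005}$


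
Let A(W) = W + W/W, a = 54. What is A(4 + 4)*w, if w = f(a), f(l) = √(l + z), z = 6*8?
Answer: 9*√102 ≈ 90.896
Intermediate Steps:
z = 48
f(l) = √(48 + l) (f(l) = √(l + 48) = √(48 + l))
A(W) = 1 + W (A(W) = W + 1 = 1 + W)
w = √102 (w = √(48 + 54) = √102 ≈ 10.100)
A(4 + 4)*w = (1 + (4 + 4))*√102 = (1 + 8)*√102 = 9*√102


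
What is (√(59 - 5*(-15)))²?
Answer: 134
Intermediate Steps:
(√(59 - 5*(-15)))² = (√(59 + 75))² = (√134)² = 134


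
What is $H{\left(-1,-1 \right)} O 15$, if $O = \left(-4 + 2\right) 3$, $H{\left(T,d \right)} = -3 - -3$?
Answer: $0$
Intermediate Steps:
$H{\left(T,d \right)} = 0$ ($H{\left(T,d \right)} = -3 + 3 = 0$)
$O = -6$ ($O = \left(-2\right) 3 = -6$)
$H{\left(-1,-1 \right)} O 15 = 0 \left(-6\right) 15 = 0 \cdot 15 = 0$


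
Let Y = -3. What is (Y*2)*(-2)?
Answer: 12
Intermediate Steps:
(Y*2)*(-2) = -3*2*(-2) = -6*(-2) = 12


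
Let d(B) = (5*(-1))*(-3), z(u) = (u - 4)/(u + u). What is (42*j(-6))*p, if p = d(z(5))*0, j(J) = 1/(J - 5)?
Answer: 0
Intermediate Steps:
z(u) = (-4 + u)/(2*u) (z(u) = (-4 + u)/((2*u)) = (-4 + u)*(1/(2*u)) = (-4 + u)/(2*u))
d(B) = 15 (d(B) = -5*(-3) = 15)
j(J) = 1/(-5 + J)
p = 0 (p = 15*0 = 0)
(42*j(-6))*p = (42/(-5 - 6))*0 = (42/(-11))*0 = (42*(-1/11))*0 = -42/11*0 = 0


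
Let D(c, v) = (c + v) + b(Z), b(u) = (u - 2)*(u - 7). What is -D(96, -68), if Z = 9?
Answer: -42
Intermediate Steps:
b(u) = (-7 + u)*(-2 + u) (b(u) = (-2 + u)*(-7 + u) = (-7 + u)*(-2 + u))
D(c, v) = 14 + c + v (D(c, v) = (c + v) + (14 + 9**2 - 9*9) = (c + v) + (14 + 81 - 81) = (c + v) + 14 = 14 + c + v)
-D(96, -68) = -(14 + 96 - 68) = -1*42 = -42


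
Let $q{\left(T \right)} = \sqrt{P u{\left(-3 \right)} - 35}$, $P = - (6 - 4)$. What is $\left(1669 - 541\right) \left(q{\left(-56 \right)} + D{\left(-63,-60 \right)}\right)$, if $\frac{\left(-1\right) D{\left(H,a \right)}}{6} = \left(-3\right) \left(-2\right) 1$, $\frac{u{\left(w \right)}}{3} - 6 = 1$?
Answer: $-40608 + 1128 i \sqrt{77} \approx -40608.0 + 9898.2 i$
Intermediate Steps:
$u{\left(w \right)} = 21$ ($u{\left(w \right)} = 18 + 3 \cdot 1 = 18 + 3 = 21$)
$D{\left(H,a \right)} = -36$ ($D{\left(H,a \right)} = - 6 \left(-3\right) \left(-2\right) 1 = - 6 \cdot 6 \cdot 1 = \left(-6\right) 6 = -36$)
$P = -2$ ($P = \left(-1\right) 2 = -2$)
$q{\left(T \right)} = i \sqrt{77}$ ($q{\left(T \right)} = \sqrt{\left(-2\right) 21 - 35} = \sqrt{-42 - 35} = \sqrt{-77} = i \sqrt{77}$)
$\left(1669 - 541\right) \left(q{\left(-56 \right)} + D{\left(-63,-60 \right)}\right) = \left(1669 - 541\right) \left(i \sqrt{77} - 36\right) = 1128 \left(-36 + i \sqrt{77}\right) = -40608 + 1128 i \sqrt{77}$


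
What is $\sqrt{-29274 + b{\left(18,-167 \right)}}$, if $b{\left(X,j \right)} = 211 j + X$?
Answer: $11 i \sqrt{533} \approx 253.95 i$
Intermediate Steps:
$b{\left(X,j \right)} = X + 211 j$
$\sqrt{-29274 + b{\left(18,-167 \right)}} = \sqrt{-29274 + \left(18 + 211 \left(-167\right)\right)} = \sqrt{-29274 + \left(18 - 35237\right)} = \sqrt{-29274 - 35219} = \sqrt{-64493} = 11 i \sqrt{533}$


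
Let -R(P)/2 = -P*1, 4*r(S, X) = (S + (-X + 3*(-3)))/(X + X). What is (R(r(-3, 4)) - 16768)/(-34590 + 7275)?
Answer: 16769/27315 ≈ 0.61391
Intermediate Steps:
r(S, X) = (-9 + S - X)/(8*X) (r(S, X) = ((S + (-X + 3*(-3)))/(X + X))/4 = ((S + (-X - 9))/((2*X)))/4 = ((S + (-9 - X))*(1/(2*X)))/4 = ((-9 + S - X)*(1/(2*X)))/4 = ((-9 + S - X)/(2*X))/4 = (-9 + S - X)/(8*X))
R(P) = 2*P (R(P) = -2*(-P) = -(-2)*P = 2*P)
(R(r(-3, 4)) - 16768)/(-34590 + 7275) = (2*((1/8)*(-9 - 3 - 1*4)/4) - 16768)/(-34590 + 7275) = (2*((1/8)*(1/4)*(-9 - 3 - 4)) - 16768)/(-27315) = (2*((1/8)*(1/4)*(-16)) - 16768)*(-1/27315) = (2*(-1/2) - 16768)*(-1/27315) = (-1 - 16768)*(-1/27315) = -16769*(-1/27315) = 16769/27315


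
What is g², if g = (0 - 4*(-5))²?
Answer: 160000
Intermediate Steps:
g = 400 (g = (0 + 20)² = 20² = 400)
g² = 400² = 160000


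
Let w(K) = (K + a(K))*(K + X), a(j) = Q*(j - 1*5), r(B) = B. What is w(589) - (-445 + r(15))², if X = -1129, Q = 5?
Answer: -2079760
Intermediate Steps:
a(j) = -25 + 5*j (a(j) = 5*(j - 1*5) = 5*(j - 5) = 5*(-5 + j) = -25 + 5*j)
w(K) = (-1129 + K)*(-25 + 6*K) (w(K) = (K + (-25 + 5*K))*(K - 1129) = (-25 + 6*K)*(-1129 + K) = (-1129 + K)*(-25 + 6*K))
w(589) - (-445 + r(15))² = (28225 - 6799*589 + 6*589²) - (-445 + 15)² = (28225 - 4004611 + 6*346921) - 1*(-430)² = (28225 - 4004611 + 2081526) - 1*184900 = -1894860 - 184900 = -2079760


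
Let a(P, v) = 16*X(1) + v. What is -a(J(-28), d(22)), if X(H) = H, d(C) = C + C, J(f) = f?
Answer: -60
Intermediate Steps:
d(C) = 2*C
a(P, v) = 16 + v (a(P, v) = 16*1 + v = 16 + v)
-a(J(-28), d(22)) = -(16 + 2*22) = -(16 + 44) = -1*60 = -60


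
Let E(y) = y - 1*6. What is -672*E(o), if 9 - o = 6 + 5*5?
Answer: 18816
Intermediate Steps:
o = -22 (o = 9 - (6 + 5*5) = 9 - (6 + 25) = 9 - 1*31 = 9 - 31 = -22)
E(y) = -6 + y (E(y) = y - 6 = -6 + y)
-672*E(o) = -672*(-6 - 22) = -672*(-28) = 18816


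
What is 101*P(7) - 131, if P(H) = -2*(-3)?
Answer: 475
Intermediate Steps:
P(H) = 6
101*P(7) - 131 = 101*6 - 131 = 606 - 131 = 475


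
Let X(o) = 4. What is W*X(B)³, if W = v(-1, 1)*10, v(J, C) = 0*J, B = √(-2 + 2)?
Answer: 0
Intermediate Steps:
B = 0 (B = √0 = 0)
v(J, C) = 0
W = 0 (W = 0*10 = 0)
W*X(B)³ = 0*4³ = 0*64 = 0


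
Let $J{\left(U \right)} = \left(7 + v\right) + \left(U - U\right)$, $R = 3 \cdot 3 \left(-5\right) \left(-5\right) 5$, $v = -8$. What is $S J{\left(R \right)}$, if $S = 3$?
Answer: $-3$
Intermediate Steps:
$R = 1125$ ($R = 9 \left(-5\right) \left(-5\right) 5 = \left(-45\right) \left(-5\right) 5 = 225 \cdot 5 = 1125$)
$J{\left(U \right)} = -1$ ($J{\left(U \right)} = \left(7 - 8\right) + \left(U - U\right) = -1 + 0 = -1$)
$S J{\left(R \right)} = 3 \left(-1\right) = -3$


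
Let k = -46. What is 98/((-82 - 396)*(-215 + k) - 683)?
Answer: 14/17725 ≈ 0.00078984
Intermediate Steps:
98/((-82 - 396)*(-215 + k) - 683) = 98/((-82 - 396)*(-215 - 46) - 683) = 98/(-478*(-261) - 683) = 98/(124758 - 683) = 98/124075 = (1/124075)*98 = 14/17725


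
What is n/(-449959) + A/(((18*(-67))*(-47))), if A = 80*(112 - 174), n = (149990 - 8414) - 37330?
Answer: -4070334206/12752288019 ≈ -0.31918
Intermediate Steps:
n = 104246 (n = 141576 - 37330 = 104246)
A = -4960 (A = 80*(-62) = -4960)
n/(-449959) + A/(((18*(-67))*(-47))) = 104246/(-449959) - 4960/((18*(-67))*(-47)) = 104246*(-1/449959) - 4960/((-1206*(-47))) = -104246/449959 - 4960/56682 = -104246/449959 - 4960*1/56682 = -104246/449959 - 2480/28341 = -4070334206/12752288019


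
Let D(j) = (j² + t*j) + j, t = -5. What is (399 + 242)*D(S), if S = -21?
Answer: 336525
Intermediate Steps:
D(j) = j² - 4*j (D(j) = (j² - 5*j) + j = j² - 4*j)
(399 + 242)*D(S) = (399 + 242)*(-21*(-4 - 21)) = 641*(-21*(-25)) = 641*525 = 336525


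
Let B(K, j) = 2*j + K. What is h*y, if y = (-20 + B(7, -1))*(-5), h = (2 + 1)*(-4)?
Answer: -900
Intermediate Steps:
B(K, j) = K + 2*j
h = -12 (h = 3*(-4) = -12)
y = 75 (y = (-20 + (7 + 2*(-1)))*(-5) = (-20 + (7 - 2))*(-5) = (-20 + 5)*(-5) = -15*(-5) = 75)
h*y = -12*75 = -900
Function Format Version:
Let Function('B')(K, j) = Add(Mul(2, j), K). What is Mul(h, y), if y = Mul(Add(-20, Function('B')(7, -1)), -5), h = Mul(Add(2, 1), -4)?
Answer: -900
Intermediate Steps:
Function('B')(K, j) = Add(K, Mul(2, j))
h = -12 (h = Mul(3, -4) = -12)
y = 75 (y = Mul(Add(-20, Add(7, Mul(2, -1))), -5) = Mul(Add(-20, Add(7, -2)), -5) = Mul(Add(-20, 5), -5) = Mul(-15, -5) = 75)
Mul(h, y) = Mul(-12, 75) = -900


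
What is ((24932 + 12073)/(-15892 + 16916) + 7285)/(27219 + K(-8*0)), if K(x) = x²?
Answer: 7496845/27872256 ≈ 0.26897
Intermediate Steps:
((24932 + 12073)/(-15892 + 16916) + 7285)/(27219 + K(-8*0)) = ((24932 + 12073)/(-15892 + 16916) + 7285)/(27219 + (-8*0)²) = (37005/1024 + 7285)/(27219 + 0²) = (37005*(1/1024) + 7285)/(27219 + 0) = (37005/1024 + 7285)/27219 = (7496845/1024)*(1/27219) = 7496845/27872256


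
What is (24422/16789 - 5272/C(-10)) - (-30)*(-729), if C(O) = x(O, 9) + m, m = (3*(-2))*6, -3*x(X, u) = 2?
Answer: -20060538028/923395 ≈ -21725.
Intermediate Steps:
x(X, u) = -⅔ (x(X, u) = -⅓*2 = -⅔)
m = -36 (m = -6*6 = -36)
C(O) = -110/3 (C(O) = -⅔ - 36 = -110/3)
(24422/16789 - 5272/C(-10)) - (-30)*(-729) = (24422/16789 - 5272/(-110/3)) - (-30)*(-729) = (24422*(1/16789) - 5272*(-3/110)) - 1*21870 = (24422/16789 + 7908/55) - 21870 = 134110622/923395 - 21870 = -20060538028/923395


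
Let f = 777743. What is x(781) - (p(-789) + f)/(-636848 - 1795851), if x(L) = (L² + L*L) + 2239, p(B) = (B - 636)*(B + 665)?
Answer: 2973150796982/2432699 ≈ 1.2222e+6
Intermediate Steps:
p(B) = (-636 + B)*(665 + B)
x(L) = 2239 + 2*L² (x(L) = (L² + L²) + 2239 = 2*L² + 2239 = 2239 + 2*L²)
x(781) - (p(-789) + f)/(-636848 - 1795851) = (2239 + 2*781²) - ((-422940 + (-789)² + 29*(-789)) + 777743)/(-636848 - 1795851) = (2239 + 2*609961) - ((-422940 + 622521 - 22881) + 777743)/(-2432699) = (2239 + 1219922) - (176700 + 777743)*(-1)/2432699 = 1222161 - 954443*(-1)/2432699 = 1222161 - 1*(-954443/2432699) = 1222161 + 954443/2432699 = 2973150796982/2432699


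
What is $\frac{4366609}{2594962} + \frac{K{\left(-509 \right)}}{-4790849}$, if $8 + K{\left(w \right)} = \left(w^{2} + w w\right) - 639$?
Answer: $\frac{19576832601611}{12432071102738} \approx 1.5747$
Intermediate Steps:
$K{\left(w \right)} = -647 + 2 w^{2}$ ($K{\left(w \right)} = -8 - \left(639 - w^{2} - w w\right) = -8 + \left(\left(w^{2} + w^{2}\right) - 639\right) = -8 + \left(2 w^{2} - 639\right) = -8 + \left(-639 + 2 w^{2}\right) = -647 + 2 w^{2}$)
$\frac{4366609}{2594962} + \frac{K{\left(-509 \right)}}{-4790849} = \frac{4366609}{2594962} + \frac{-647 + 2 \left(-509\right)^{2}}{-4790849} = 4366609 \cdot \frac{1}{2594962} + \left(-647 + 2 \cdot 259081\right) \left(- \frac{1}{4790849}\right) = \frac{4366609}{2594962} + \left(-647 + 518162\right) \left(- \frac{1}{4790849}\right) = \frac{4366609}{2594962} + 517515 \left(- \frac{1}{4790849}\right) = \frac{4366609}{2594962} - \frac{517515}{4790849} = \frac{19576832601611}{12432071102738}$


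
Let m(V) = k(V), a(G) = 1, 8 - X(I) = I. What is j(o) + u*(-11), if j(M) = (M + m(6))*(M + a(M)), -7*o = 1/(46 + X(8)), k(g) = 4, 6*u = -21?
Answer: 4404961/103684 ≈ 42.484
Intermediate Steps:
u = -7/2 (u = (⅙)*(-21) = -7/2 ≈ -3.5000)
X(I) = 8 - I
m(V) = 4
o = -1/322 (o = -1/(7*(46 + (8 - 1*8))) = -1/(7*(46 + (8 - 8))) = -1/(7*(46 + 0)) = -⅐/46 = -⅐*1/46 = -1/322 ≈ -0.0031056)
j(M) = (1 + M)*(4 + M) (j(M) = (M + 4)*(M + 1) = (4 + M)*(1 + M) = (1 + M)*(4 + M))
j(o) + u*(-11) = (4 + (-1/322)² + 5*(-1/322)) - 7/2*(-11) = (4 + 1/103684 - 5/322) + 77/2 = 413127/103684 + 77/2 = 4404961/103684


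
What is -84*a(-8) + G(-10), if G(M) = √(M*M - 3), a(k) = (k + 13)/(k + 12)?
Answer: -105 + √97 ≈ -95.151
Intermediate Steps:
a(k) = (13 + k)/(12 + k)
G(M) = √(-3 + M²) (G(M) = √(M² - 3) = √(-3 + M²))
-84*a(-8) + G(-10) = -84*(13 - 8)/(12 - 8) + √(-3 + (-10)²) = -84*5/4 + √(-3 + 100) = -21*5 + √97 = -84*5/4 + √97 = -105 + √97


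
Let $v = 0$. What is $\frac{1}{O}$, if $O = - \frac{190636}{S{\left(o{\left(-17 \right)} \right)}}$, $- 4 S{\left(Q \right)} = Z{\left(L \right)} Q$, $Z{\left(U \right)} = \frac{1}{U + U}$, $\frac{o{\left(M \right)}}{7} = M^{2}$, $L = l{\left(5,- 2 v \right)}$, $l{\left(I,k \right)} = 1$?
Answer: $\frac{2023}{1525088} \approx 0.0013265$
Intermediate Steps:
$L = 1$
$o{\left(M \right)} = 7 M^{2}$
$Z{\left(U \right)} = \frac{1}{2 U}$
$S{\left(Q \right)} = - \frac{Q}{8}$ ($S{\left(Q \right)} = - \frac{\frac{1}{2 \cdot 1} Q}{4} = - \frac{\frac{1}{2} \cdot 1 Q}{4} = - \frac{\frac{1}{2} Q}{4} = - \frac{Q}{8}$)
$O = \frac{1525088}{2023}$ ($O = - \frac{190636}{\left(- \frac{1}{8}\right) 7 \left(-17\right)^{2}} = - \frac{190636}{\left(- \frac{1}{8}\right) 7 \cdot 289} = - \frac{190636}{\left(- \frac{1}{8}\right) 2023} = - \frac{190636}{- \frac{2023}{8}} = \left(-190636\right) \left(- \frac{8}{2023}\right) = \frac{1525088}{2023} \approx 753.87$)
$\frac{1}{O} = \frac{1}{\frac{1525088}{2023}} = \frac{2023}{1525088}$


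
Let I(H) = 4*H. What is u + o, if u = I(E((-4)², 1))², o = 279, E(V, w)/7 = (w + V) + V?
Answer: 854055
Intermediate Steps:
E(V, w) = 7*w + 14*V (E(V, w) = 7*((w + V) + V) = 7*((V + w) + V) = 7*(w + 2*V) = 7*w + 14*V)
u = 853776 (u = (4*(7*1 + 14*(-4)²))² = (4*(7 + 14*16))² = (4*(7 + 224))² = (4*231)² = 924² = 853776)
u + o = 853776 + 279 = 854055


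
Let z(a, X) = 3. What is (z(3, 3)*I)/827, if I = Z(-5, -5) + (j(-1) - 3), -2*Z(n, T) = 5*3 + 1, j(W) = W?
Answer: -36/827 ≈ -0.043531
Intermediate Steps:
Z(n, T) = -8 (Z(n, T) = -(5*3 + 1)/2 = -(15 + 1)/2 = -½*16 = -8)
I = -12 (I = -8 + (-1 - 3) = -8 - 4 = -12)
(z(3, 3)*I)/827 = (3*(-12))/827 = -36*1/827 = -36/827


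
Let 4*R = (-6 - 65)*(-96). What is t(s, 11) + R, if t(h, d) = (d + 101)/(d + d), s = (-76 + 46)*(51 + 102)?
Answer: 18800/11 ≈ 1709.1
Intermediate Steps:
s = -4590 (s = -30*153 = -4590)
t(h, d) = (101 + d)/(2*d) (t(h, d) = (101 + d)/((2*d)) = (101 + d)*(1/(2*d)) = (101 + d)/(2*d))
R = 1704 (R = ((-6 - 65)*(-96))/4 = (-71*(-96))/4 = (¼)*6816 = 1704)
t(s, 11) + R = (½)*(101 + 11)/11 + 1704 = (½)*(1/11)*112 + 1704 = 56/11 + 1704 = 18800/11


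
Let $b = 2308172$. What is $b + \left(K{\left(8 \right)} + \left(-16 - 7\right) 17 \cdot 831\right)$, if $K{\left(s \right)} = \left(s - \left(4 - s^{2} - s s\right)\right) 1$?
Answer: $1983383$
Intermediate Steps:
$K{\left(s \right)} = -4 + s + 2 s^{2}$ ($K{\left(s \right)} = \left(s + \left(\left(s^{2} + s^{2}\right) - 4\right)\right) 1 = \left(s + \left(2 s^{2} - 4\right)\right) 1 = \left(s + \left(-4 + 2 s^{2}\right)\right) 1 = \left(-4 + s + 2 s^{2}\right) 1 = -4 + s + 2 s^{2}$)
$b + \left(K{\left(8 \right)} + \left(-16 - 7\right) 17 \cdot 831\right) = 2308172 + \left(\left(-4 + 8 + 2 \cdot 8^{2}\right) + \left(-16 - 7\right) 17 \cdot 831\right) = 2308172 + \left(\left(-4 + 8 + 2 \cdot 64\right) + \left(-23\right) 17 \cdot 831\right) = 2308172 + \left(\left(-4 + 8 + 128\right) - 324921\right) = 2308172 + \left(132 - 324921\right) = 2308172 - 324789 = 1983383$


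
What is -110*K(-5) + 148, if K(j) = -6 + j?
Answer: 1358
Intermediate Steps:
-110*K(-5) + 148 = -110*(-6 - 5) + 148 = -110*(-11) + 148 = 1210 + 148 = 1358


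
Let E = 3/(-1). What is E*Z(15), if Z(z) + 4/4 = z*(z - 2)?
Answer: -582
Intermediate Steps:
Z(z) = -1 + z*(-2 + z) (Z(z) = -1 + z*(z - 2) = -1 + z*(-2 + z))
E = -3 (E = 3*(-1) = -3)
E*Z(15) = -3*(-1 + 15**2 - 2*15) = -3*(-1 + 225 - 30) = -3*194 = -582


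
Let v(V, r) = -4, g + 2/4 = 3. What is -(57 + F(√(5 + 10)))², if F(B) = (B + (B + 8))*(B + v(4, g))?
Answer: -3025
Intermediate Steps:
g = 5/2 (g = -½ + 3 = 5/2 ≈ 2.5000)
F(B) = (-4 + B)*(8 + 2*B) (F(B) = (B + (B + 8))*(B - 4) = (B + (8 + B))*(-4 + B) = (8 + 2*B)*(-4 + B) = (-4 + B)*(8 + 2*B))
-(57 + F(√(5 + 10)))² = -(57 + (-32 + 2*(√(5 + 10))²))² = -(57 + (-32 + 2*(√15)²))² = -(57 + (-32 + 2*15))² = -(57 + (-32 + 30))² = -(57 - 2)² = -1*55² = -1*3025 = -3025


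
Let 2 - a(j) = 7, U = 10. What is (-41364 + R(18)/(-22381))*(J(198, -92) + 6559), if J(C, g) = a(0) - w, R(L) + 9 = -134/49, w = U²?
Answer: -41824331897602/156667 ≈ -2.6696e+8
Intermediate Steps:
a(j) = -5 (a(j) = 2 - 1*7 = 2 - 7 = -5)
w = 100 (w = 10² = 100)
R(L) = -575/49 (R(L) = -9 - 134/49 = -575/49)
J(C, g) = -105 (J(C, g) = -5 - 1*100 = -5 - 100 = -105)
(-41364 + R(18)/(-22381))*(J(198, -92) + 6559) = (-41364 - 575/49/(-22381))*(-105 + 6559) = (-41364 - 575/49*(-1/22381))*6454 = (-41364 + 575/1096669)*6454 = -45362615941/1096669*6454 = -41824331897602/156667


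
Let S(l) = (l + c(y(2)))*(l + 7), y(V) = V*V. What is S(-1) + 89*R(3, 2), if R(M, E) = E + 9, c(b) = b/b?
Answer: 979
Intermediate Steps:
y(V) = V²
c(b) = 1
R(M, E) = 9 + E
S(l) = (1 + l)*(7 + l) (S(l) = (l + 1)*(l + 7) = (1 + l)*(7 + l))
S(-1) + 89*R(3, 2) = (7 + (-1)² + 8*(-1)) + 89*(9 + 2) = (7 + 1 - 8) + 89*11 = 0 + 979 = 979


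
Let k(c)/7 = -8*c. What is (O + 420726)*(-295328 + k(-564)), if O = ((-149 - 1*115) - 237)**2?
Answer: -177163965888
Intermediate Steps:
k(c) = -56*c (k(c) = 7*(-8*c) = -56*c)
O = 251001 (O = ((-149 - 115) - 237)**2 = (-264 - 237)**2 = (-501)**2 = 251001)
(O + 420726)*(-295328 + k(-564)) = (251001 + 420726)*(-295328 - 56*(-564)) = 671727*(-295328 + 31584) = 671727*(-263744) = -177163965888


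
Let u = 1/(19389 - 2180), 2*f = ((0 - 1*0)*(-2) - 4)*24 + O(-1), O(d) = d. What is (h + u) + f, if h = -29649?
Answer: -1022128553/34418 ≈ -29698.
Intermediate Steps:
f = -97/2 (f = (((0 - 1*0)*(-2) - 4)*24 - 1)/2 = (((0 + 0)*(-2) - 4)*24 - 1)/2 = ((0*(-2) - 4)*24 - 1)/2 = ((0 - 4)*24 - 1)/2 = (-4*24 - 1)/2 = (-96 - 1)/2 = (½)*(-97) = -97/2 ≈ -48.500)
u = 1/17209 ≈ 5.8109e-5
(h + u) + f = (-29649 + 1/17209) - 97/2 = -510229640/17209 - 97/2 = -1022128553/34418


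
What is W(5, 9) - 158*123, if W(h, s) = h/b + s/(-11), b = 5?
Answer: -213772/11 ≈ -19434.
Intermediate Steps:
W(h, s) = -s/11 + h/5 (W(h, s) = h/5 + s/(-11) = h*(⅕) + s*(-1/11) = h/5 - s/11 = -s/11 + h/5)
W(5, 9) - 158*123 = (-1/11*9 + (⅕)*5) - 158*123 = (-9/11 + 1) - 19434 = 2/11 - 19434 = -213772/11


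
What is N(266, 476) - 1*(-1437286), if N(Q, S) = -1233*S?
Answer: 850378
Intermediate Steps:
N(266, 476) - 1*(-1437286) = -1233*476 - 1*(-1437286) = -586908 + 1437286 = 850378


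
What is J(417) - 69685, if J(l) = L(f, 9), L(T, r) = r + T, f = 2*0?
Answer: -69676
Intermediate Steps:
f = 0
L(T, r) = T + r
J(l) = 9 (J(l) = 0 + 9 = 9)
J(417) - 69685 = 9 - 69685 = -69676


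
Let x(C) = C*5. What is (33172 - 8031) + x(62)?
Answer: 25451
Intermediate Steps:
x(C) = 5*C
(33172 - 8031) + x(62) = (33172 - 8031) + 5*62 = 25141 + 310 = 25451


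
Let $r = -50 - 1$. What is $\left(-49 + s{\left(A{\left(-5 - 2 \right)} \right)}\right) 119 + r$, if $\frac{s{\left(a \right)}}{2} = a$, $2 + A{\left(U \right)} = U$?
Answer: $-8024$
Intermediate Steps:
$A{\left(U \right)} = -2 + U$
$s{\left(a \right)} = 2 a$
$r = -51$
$\left(-49 + s{\left(A{\left(-5 - 2 \right)} \right)}\right) 119 + r = \left(-49 + 2 \left(-2 - 7\right)\right) 119 - 51 = \left(-49 + 2 \left(-9\right)\right) 119 - 51 = \left(-49 - 18\right) 119 - 51 = \left(-67\right) 119 - 51 = -7973 - 51 = -8024$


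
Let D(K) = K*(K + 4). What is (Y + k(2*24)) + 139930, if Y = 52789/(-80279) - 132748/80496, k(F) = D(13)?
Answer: 226415062618987/1615534596 ≈ 1.4015e+5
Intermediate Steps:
D(K) = K*(4 + K)
k(F) = 221 (k(F) = 13*(4 + 13) = 13*17 = 221)
Y = -3726545009/1615534596 (Y = 52789*(-1/80279) - 132748*1/80496 = -52789/80279 - 33187/20124 = -3726545009/1615534596 ≈ -2.3067)
(Y + k(2*24)) + 139930 = (-3726545009/1615534596 + 221) + 139930 = 353306600707/1615534596 + 139930 = 226415062618987/1615534596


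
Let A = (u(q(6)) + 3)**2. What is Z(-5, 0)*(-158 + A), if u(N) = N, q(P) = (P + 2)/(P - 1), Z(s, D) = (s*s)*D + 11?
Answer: -37631/25 ≈ -1505.2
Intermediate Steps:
Z(s, D) = 11 + D*s**2 (Z(s, D) = s**2*D + 11 = D*s**2 + 11 = 11 + D*s**2)
q(P) = (2 + P)/(-1 + P)
A = 529/25 (A = ((2 + 6)/(-1 + 6) + 3)**2 = (8/5 + 3)**2 = (23/5)**2 = 529/25 ≈ 21.160)
Z(-5, 0)*(-158 + A) = (11 + 0*(-5)**2)*(-158 + 529/25) = (11 + 0*25)*(-3421/25) = (11 + 0)*(-3421/25) = 11*(-3421/25) = -37631/25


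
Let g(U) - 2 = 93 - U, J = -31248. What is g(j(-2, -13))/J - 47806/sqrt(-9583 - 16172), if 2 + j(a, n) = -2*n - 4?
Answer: -25/10416 + 47806*I*sqrt(25755)/25755 ≈ -0.0024002 + 297.89*I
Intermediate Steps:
j(a, n) = -6 - 2*n (j(a, n) = -2 + (-2*n - 4) = -2 + (-4 - 2*n) = -6 - 2*n)
g(U) = 95 - U (g(U) = 2 + (93 - U) = 95 - U)
g(j(-2, -13))/J - 47806/sqrt(-9583 - 16172) = (95 - (-6 - 2*(-13)))/(-31248) - 47806/sqrt(-9583 - 16172) = (95 - (-6 + 26))*(-1/31248) - 47806*(-I*sqrt(25755)/25755) = (95 - 1*20)*(-1/31248) - 47806*(-I*sqrt(25755)/25755) = (95 - 20)*(-1/31248) - (-47806)*I*sqrt(25755)/25755 = 75*(-1/31248) + 47806*I*sqrt(25755)/25755 = -25/10416 + 47806*I*sqrt(25755)/25755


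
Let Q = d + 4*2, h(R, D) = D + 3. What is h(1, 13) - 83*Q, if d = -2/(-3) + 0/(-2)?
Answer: -2110/3 ≈ -703.33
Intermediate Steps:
d = ⅔ (d = -2*(-⅓) + 0*(-½) = ⅔ + 0 = ⅔ ≈ 0.66667)
h(R, D) = 3 + D
Q = 26/3 (Q = ⅔ + 4*2 = ⅔ + 8 = 26/3 ≈ 8.6667)
h(1, 13) - 83*Q = (3 + 13) - 83*26/3 = 16 - 2158/3 = -2110/3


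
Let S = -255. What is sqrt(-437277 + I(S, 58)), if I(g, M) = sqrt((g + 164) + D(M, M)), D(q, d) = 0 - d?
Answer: sqrt(-437277 + I*sqrt(149)) ≈ 0.009 + 661.27*I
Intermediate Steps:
D(q, d) = -d
I(g, M) = sqrt(164 + g - M) (I(g, M) = sqrt((g + 164) - M) = sqrt((164 + g) - M) = sqrt(164 + g - M))
sqrt(-437277 + I(S, 58)) = sqrt(-437277 + sqrt(164 - 255 - 1*58)) = sqrt(-437277 + sqrt(164 - 255 - 58)) = sqrt(-437277 + sqrt(-149)) = sqrt(-437277 + I*sqrt(149))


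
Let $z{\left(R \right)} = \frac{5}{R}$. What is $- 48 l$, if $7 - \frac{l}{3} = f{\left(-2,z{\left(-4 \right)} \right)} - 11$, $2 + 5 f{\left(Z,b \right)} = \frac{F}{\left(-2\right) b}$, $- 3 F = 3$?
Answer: $- \frac{66528}{25} \approx -2661.1$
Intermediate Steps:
$F = -1$ ($F = \left(- \frac{1}{3}\right) 3 = -1$)
$f{\left(Z,b \right)} = - \frac{2}{5} + \frac{1}{10 b}$ ($f{\left(Z,b \right)} = - \frac{2}{5} + \frac{\left(-1\right) \frac{1}{\left(-2\right) b}}{5} = - \frac{2}{5} + \frac{\left(-1\right) \left(- \frac{1}{2 b}\right)}{5} = - \frac{2}{5} + \frac{\frac{1}{2} \frac{1}{b}}{5} = - \frac{2}{5} + \frac{1}{10 b}$)
$l = \frac{1386}{25}$ ($l = 21 - 3 \left(\frac{1 - 4 \frac{5}{-4}}{10 \frac{5}{-4}} - 11\right) = 21 - 3 \left(\frac{1 - 4 \cdot 5 \left(- \frac{1}{4}\right)}{10 \cdot 5 \left(- \frac{1}{4}\right)} - 11\right) = 21 - 3 \left(\frac{1 - -5}{10 \left(- \frac{5}{4}\right)} - 11\right) = 21 - 3 \left(\frac{1}{10} \left(- \frac{4}{5}\right) \left(1 + 5\right) - 11\right) = 21 - 3 \left(\frac{1}{10} \left(- \frac{4}{5}\right) 6 - 11\right) = 21 - 3 \left(- \frac{12}{25} - 11\right) = 21 - - \frac{861}{25} = 21 + \frac{861}{25} = \frac{1386}{25} \approx 55.44$)
$- 48 l = \left(-48\right) \frac{1386}{25} = - \frac{66528}{25}$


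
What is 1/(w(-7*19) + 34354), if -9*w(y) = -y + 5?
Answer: 3/103016 ≈ 2.9122e-5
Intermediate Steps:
w(y) = -5/9 + y/9 (w(y) = -(-y + 5)/9 = -(5 - y)/9 = -5/9 + y/9)
1/(w(-7*19) + 34354) = 1/((-5/9 + (-7*19)/9) + 34354) = 1/((-5/9 + (⅑)*(-133)) + 34354) = 1/((-5/9 - 133/9) + 34354) = 1/(-46/3 + 34354) = 1/(103016/3) = 3/103016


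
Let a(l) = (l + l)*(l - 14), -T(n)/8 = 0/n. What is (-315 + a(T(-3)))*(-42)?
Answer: 13230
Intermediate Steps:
T(n) = 0 (T(n) = -0/n = -8*0 = 0)
a(l) = 2*l*(-14 + l) (a(l) = (2*l)*(-14 + l) = 2*l*(-14 + l))
(-315 + a(T(-3)))*(-42) = (-315 + 2*0*(-14 + 0))*(-42) = (-315 + 2*0*(-14))*(-42) = (-315 + 0)*(-42) = -315*(-42) = 13230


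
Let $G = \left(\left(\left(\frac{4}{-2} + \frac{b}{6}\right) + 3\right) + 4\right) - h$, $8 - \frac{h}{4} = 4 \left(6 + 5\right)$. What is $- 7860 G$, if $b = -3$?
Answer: $-1167210$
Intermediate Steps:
$h = -144$ ($h = 32 - 4 \cdot 4 \left(6 + 5\right) = 32 - 4 \cdot 4 \cdot 11 = 32 - 176 = -144$)
$G = \frac{297}{2}$ ($G = \left(\left(\left(\frac{4}{-2} - \frac{3}{6}\right) + 3\right) + 4\right) - -144 = \left(\left(\left(4 \left(- \frac{1}{2}\right) - \frac{1}{2}\right) + 3\right) + 4\right) + 144 = \left(\left(\left(-2 - \frac{1}{2}\right) + 3\right) + 4\right) + 144 = \left(\left(- \frac{5}{2} + 3\right) + 4\right) + 144 = \left(\frac{1}{2} + 4\right) + 144 = \frac{9}{2} + 144 = \frac{297}{2} \approx 148.5$)
$- 7860 G = \left(-7860\right) \frac{297}{2} = -1167210$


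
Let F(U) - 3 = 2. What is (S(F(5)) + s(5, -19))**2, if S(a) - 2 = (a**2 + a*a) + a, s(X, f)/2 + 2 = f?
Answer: 225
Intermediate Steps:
s(X, f) = -4 + 2*f
F(U) = 5 (F(U) = 3 + 2 = 5)
S(a) = 2 + a + 2*a**2 (S(a) = 2 + ((a**2 + a*a) + a) = 2 + ((a**2 + a**2) + a) = 2 + (2*a**2 + a) = 2 + (a + 2*a**2) = 2 + a + 2*a**2)
(S(F(5)) + s(5, -19))**2 = ((2 + 5 + 2*5**2) + (-4 + 2*(-19)))**2 = ((2 + 5 + 2*25) + (-4 - 38))**2 = ((2 + 5 + 50) - 42)**2 = (57 - 42)**2 = 15**2 = 225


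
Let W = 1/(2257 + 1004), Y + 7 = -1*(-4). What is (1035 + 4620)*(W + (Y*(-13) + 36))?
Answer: 461025760/1087 ≈ 4.2413e+5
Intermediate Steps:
Y = -3 (Y = -7 - 1*(-4) = -7 + 4 = -3)
W = 1/3261 ≈ 0.00030665
(1035 + 4620)*(W + (Y*(-13) + 36)) = (1035 + 4620)*(1/3261 + (-3*(-13) + 36)) = 5655*(1/3261 + (39 + 36)) = 5655*(1/3261 + 75) = 5655*(244576/3261) = 461025760/1087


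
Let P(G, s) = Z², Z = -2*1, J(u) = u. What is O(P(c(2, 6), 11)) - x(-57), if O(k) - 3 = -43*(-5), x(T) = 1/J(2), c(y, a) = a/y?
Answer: 435/2 ≈ 217.50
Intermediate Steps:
x(T) = ½ (x(T) = 1/2 = ½)
Z = -2
P(G, s) = 4 (P(G, s) = (-2)² = 4)
O(k) = 218 (O(k) = 3 - 43*(-5) = 3 + 215 = 218)
O(P(c(2, 6), 11)) - x(-57) = 218 - 1*½ = 218 - ½ = 435/2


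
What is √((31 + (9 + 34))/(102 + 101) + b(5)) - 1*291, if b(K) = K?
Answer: -291 + 33*√203/203 ≈ -288.68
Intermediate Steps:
√((31 + (9 + 34))/(102 + 101) + b(5)) - 1*291 = √((31 + (9 + 34))/(102 + 101) + 5) - 1*291 = √((31 + 43)/203 + 5) - 291 = √(74*(1/203) + 5) - 291 = √(74/203 + 5) - 291 = √(1089/203) - 291 = 33*√203/203 - 291 = -291 + 33*√203/203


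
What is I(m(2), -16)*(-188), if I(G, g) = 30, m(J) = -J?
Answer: -5640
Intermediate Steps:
I(m(2), -16)*(-188) = 30*(-188) = -5640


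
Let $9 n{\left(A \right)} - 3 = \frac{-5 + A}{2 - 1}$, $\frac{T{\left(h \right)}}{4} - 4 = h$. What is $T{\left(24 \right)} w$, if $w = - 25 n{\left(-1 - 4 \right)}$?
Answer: $\frac{19600}{9} \approx 2177.8$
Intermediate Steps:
$T{\left(h \right)} = 16 + 4 h$
$n{\left(A \right)} = - \frac{2}{9} + \frac{A}{9}$ ($n{\left(A \right)} = \frac{1}{3} + \frac{\left(-5 + A\right) \frac{1}{2 - 1}}{9} = \frac{1}{3} + \frac{\left(-5 + A\right) 1^{-1}}{9} = \frac{1}{3} + \frac{\left(-5 + A\right) 1}{9} = \frac{1}{3} + \frac{-5 + A}{9} = \frac{1}{3} + \left(- \frac{5}{9} + \frac{A}{9}\right) = - \frac{2}{9} + \frac{A}{9}$)
$w = \frac{175}{9}$ ($w = - 25 \left(- \frac{2}{9} + \frac{-1 - 4}{9}\right) = - 25 \left(- \frac{2}{9} + \frac{1}{9} \left(-5\right)\right) = - 25 \left(- \frac{2}{9} - \frac{5}{9}\right) = \left(-25\right) \left(- \frac{7}{9}\right) = \frac{175}{9} \approx 19.444$)
$T{\left(24 \right)} w = \left(16 + 4 \cdot 24\right) \frac{175}{9} = \left(16 + 96\right) \frac{175}{9} = 112 \cdot \frac{175}{9} = \frac{19600}{9}$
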